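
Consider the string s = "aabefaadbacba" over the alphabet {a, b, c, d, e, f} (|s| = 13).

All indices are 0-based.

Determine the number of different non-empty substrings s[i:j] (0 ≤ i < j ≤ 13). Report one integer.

sorted suffixes:
  #0 SA[0]=12  'a'
  #1 SA[1]=0  'aabefaadbacba'
  #2 SA[2]=5  'aadbacba'
  #3 SA[3]=1  'abefaadbacba'
  #4 SA[4]=9  'acba'
  #5 SA[5]=6  'adbacba'
  #6 SA[6]=11  'ba'
  #7 SA[7]=8  'bacba'
  #8 SA[8]=2  'befaadbacba'
  #9 SA[9]=10  'cba'
  #10 SA[10]=7  'dbacba'
  #11 SA[11]=3  'efaadbacba'
  #12 SA[12]=4  'faadbacba'

SA = [12, 0, 5, 1, 9, 6, 11, 8, 2, 10, 7, 3, 4]
i: (SA[i-1],SA[i]) lcp shared
  1: (12,0) 1 'a'
  2: (0,5) 2 'aa'
  3: (5,1) 1 'a'
  4: (1,9) 1 'a'
  5: (9,6) 1 'a'
  6: (6,11) 0 ''
  7: (11,8) 2 'ba'
  8: (8,2) 1 'b'
  9: (2,10) 0 ''
  10: (10,7) 0 ''
  11: (7,3) 0 ''
  12: (3,4) 0 ''

n(n+1)/2 = 13·14/2 = 91
Σ LCP = 0 + 1 + 2 + 1 + 1 + 1 + 0 + 2 + 1 + 0 + 0 + 0 + 0 = 9
distinct = 91 − 9 = 82

82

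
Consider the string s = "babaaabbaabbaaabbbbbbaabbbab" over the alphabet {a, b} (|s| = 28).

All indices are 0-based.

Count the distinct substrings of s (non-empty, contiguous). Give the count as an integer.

315

sorted suffixes:
  #0 SA[0]=3  'aaabbaabbaaabbbbbbaabbbab'
  #1 SA[1]=12  'aaabbbbbbaabbbab'
  #2 SA[2]=8  'aabbaaabbbbbbaabbbab'
  #3 SA[3]=4  'aabbaabbaaabbbbbbaabbbab'
  #4 SA[4]=21  'aabbbab'
  #5 SA[5]=13  'aabbbbbbaabbbab'
  #6 SA[6]=26  'ab'
  #7 SA[7]=1  'abaaabbaabbaaabbbbbbaabbbab'
  #8 SA[8]=9  'abbaaabbbbbbaabbbab'
  #9 SA[9]=5  'abbaabbaaabbbbbbaabbbab'
  #10 SA[10]=22  'abbbab'
  #11 SA[11]=14  'abbbbbbaabbbab'
  #12 SA[12]=27  'b'
  #13 SA[13]=2  'baaabbaabbaaabbbbbbaabbbab'
  #14 SA[14]=11  'baaabbbbbbaabbbab'
  #15 SA[15]=7  'baabbaaabbbbbbaabbbab'
  #16 SA[16]=20  'baabbbab'
  #17 SA[17]=25  'bab'
  #18 SA[18]=0  'babaaabbaabbaaabbbbbbaabbbab'
  #19 SA[19]=10  'bbaaabbbbbbaabbbab'
  #20 SA[20]=6  'bbaabbaaabbbbbbaabbbab'
  #21 SA[21]=19  'bbaabbbab'
  #22 SA[22]=24  'bbab'
  #23 SA[23]=18  'bbbaabbbab'
  #24 SA[24]=23  'bbbab'
  #25 SA[25]=17  'bbbbaabbbab'
  #26 SA[26]=16  'bbbbbaabbbab'
  #27 SA[27]=15  'bbbbbbaabbbab'

SA = [3, 12, 8, 4, 21, 13, 26, 1, 9, 5, 22, 14, 27, 2, 11, 7, 20, 25, 0, 10, 6, 19, 24, 18, 23, 17, 16, 15]
i: (SA[i-1],SA[i]) lcp shared
  1: (3,12) 5 'aaabb'
  2: (12,8) 2 'aa'
  3: (8,4) 6 'aabbaa'
  4: (4,21) 4 'aabb'
  5: (21,13) 5 'aabbb'
  6: (13,26) 1 'a'
  7: (26,1) 2 'ab'
  8: (1,9) 2 'ab'
  9: (9,5) 5 'abbaa'
  10: (5,22) 3 'abb'
  11: (22,14) 4 'abbb'
  12: (14,27) 0 ''
  13: (27,2) 1 'b'
  14: (2,11) 6 'baaabb'
  15: (11,7) 3 'baa'
  16: (7,20) 5 'baabb'
  17: (20,25) 2 'ba'
  18: (25,0) 3 'bab'
  19: (0,10) 1 'b'
  20: (10,6) 4 'bbaa'
  21: (6,19) 6 'bbaabb'
  22: (19,24) 3 'bba'
  23: (24,18) 2 'bb'
  24: (18,23) 4 'bbba'
  25: (23,17) 3 'bbb'
  26: (17,16) 4 'bbbb'
  27: (16,15) 5 'bbbbb'

n(n+1)/2 = 28·29/2 = 406
Σ LCP = 0 + 5 + 2 + 6 + 4 + 5 + 1 + 2 + 2 + 5 + 3 + 4 + 0 + 1 + 6 + 3 + 5 + 2 + 3 + 1 + 4 + 6 + 3 + 2 + 4 + 3 + 4 + 5 = 91
distinct = 406 − 91 = 315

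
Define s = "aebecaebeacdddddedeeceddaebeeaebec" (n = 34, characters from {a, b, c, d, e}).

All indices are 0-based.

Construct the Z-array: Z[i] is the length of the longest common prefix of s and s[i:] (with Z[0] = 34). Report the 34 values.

Z[0]=34
i=1: outside box; Z[1]=0
i=2: outside box; Z[2]=0
i=3: outside box; Z[3]=0
i=4: outside box; Z[4]=0
i=5: outside box; Z[5]=4 extend→box=[5,9)
i=6: min(r-i=3, Z[1]=0)=0; Z[6]=0
i=7: min(r-i=2, Z[2]=0)=0; Z[7]=0
i=8: min(r-i=1, Z[3]=0)=0; Z[8]=0
i=9: outside box; Z[9]=1 extend→box=[9,10)
i=10: outside box; Z[10]=0
i=11: outside box; Z[11]=0
i=12: outside box; Z[12]=0
i=13: outside box; Z[13]=0
i=14: outside box; Z[14]=0
i=15: outside box; Z[15]=0
i=16: outside box; Z[16]=0
i=17: outside box; Z[17]=0
i=18: outside box; Z[18]=0
i=19: outside box; Z[19]=0
i=20: outside box; Z[20]=0
i=21: outside box; Z[21]=0
i=22: outside box; Z[22]=0
i=23: outside box; Z[23]=0
i=24: outside box; Z[24]=4 extend→box=[24,28)
i=25: min(r-i=3, Z[1]=0)=0; Z[25]=0
i=26: min(r-i=2, Z[2]=0)=0; Z[26]=0
i=27: min(r-i=1, Z[3]=0)=0; Z[27]=0
i=28: outside box; Z[28]=0
i=29: outside box; Z[29]=5 extend→box=[29,34)
i=30: min(r-i=4, Z[1]=0)=0; Z[30]=0
i=31: min(r-i=3, Z[2]=0)=0; Z[31]=0
i=32: min(r-i=2, Z[3]=0)=0; Z[32]=0
i=33: min(r-i=1, Z[4]=0)=0; Z[33]=0

[34, 0, 0, 0, 0, 4, 0, 0, 0, 1, 0, 0, 0, 0, 0, 0, 0, 0, 0, 0, 0, 0, 0, 0, 4, 0, 0, 0, 0, 5, 0, 0, 0, 0]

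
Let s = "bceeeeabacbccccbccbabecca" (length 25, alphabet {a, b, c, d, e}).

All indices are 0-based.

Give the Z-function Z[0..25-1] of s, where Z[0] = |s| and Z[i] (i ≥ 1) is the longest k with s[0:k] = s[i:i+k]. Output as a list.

[25, 0, 0, 0, 0, 0, 0, 1, 0, 0, 2, 0, 0, 0, 0, 2, 0, 0, 1, 0, 1, 0, 0, 0, 0]

Z[0]=25
i=1: i≥r, start 0; Z[1]=0
i=2: i≥r, start 0; Z[2]=0
i=3: i≥r, start 0; Z[3]=0
i=4: i≥r, start 0; Z[4]=0
i=5: i≥r, start 0; Z[5]=0
i=6: i≥r, start 0; Z[6]=0
i=7: i≥r, start 0; Z[7]=1 scan→box=[7,8)
i=8: i≥r, start 0; Z[8]=0
i=9: i≥r, start 0; Z[9]=0
i=10: i≥r, start 0; Z[10]=2 scan→box=[10,12)
i=11: min(r-i=1, Z[1]=0)=0; Z[11]=0
i=12: i≥r, start 0; Z[12]=0
i=13: i≥r, start 0; Z[13]=0
i=14: i≥r, start 0; Z[14]=0
i=15: i≥r, start 0; Z[15]=2 scan→box=[15,17)
i=16: min(r-i=1, Z[1]=0)=0; Z[16]=0
i=17: i≥r, start 0; Z[17]=0
i=18: i≥r, start 0; Z[18]=1 scan→box=[18,19)
i=19: i≥r, start 0; Z[19]=0
i=20: i≥r, start 0; Z[20]=1 scan→box=[20,21)
i=21: i≥r, start 0; Z[21]=0
i=22: i≥r, start 0; Z[22]=0
i=23: i≥r, start 0; Z[23]=0
i=24: i≥r, start 0; Z[24]=0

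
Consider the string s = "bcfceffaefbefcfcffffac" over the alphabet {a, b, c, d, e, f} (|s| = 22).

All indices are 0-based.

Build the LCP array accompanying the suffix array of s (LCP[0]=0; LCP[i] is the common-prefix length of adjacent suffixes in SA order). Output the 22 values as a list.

[0, 1, 0, 1, 0, 1, 1, 3, 2, 0, 2, 2, 0, 2, 1, 1, 2, 3, 1, 3, 2, 3]

sorted suffixes:
  #0 SA[0]=20  'ac'
  #1 SA[1]=7  'aefbefcfcffffac'
  #2 SA[2]=0  'bcfceffaefbefcfcffffac'
  #3 SA[3]=10  'befcfcffffac'
  #4 SA[4]=21  'c'
  #5 SA[5]=3  'ceffaefbefcfcffffac'
  #6 SA[6]=1  'cfceffaefbefcfcffffac'
  #7 SA[7]=13  'cfcffffac'
  #8 SA[8]=15  'cffffac'
  #9 SA[9]=8  'efbefcfcffffac'
  #10 SA[10]=11  'efcfcffffac'
  #11 SA[11]=4  'effaefbefcfcffffac'
  #12 SA[12]=19  'fac'
  #13 SA[13]=6  'faefbefcfcffffac'
  #14 SA[14]=9  'fbefcfcffffac'
  #15 SA[15]=2  'fceffaefbefcfcffffac'
  #16 SA[16]=12  'fcfcffffac'
  #17 SA[17]=14  'fcffffac'
  #18 SA[18]=18  'ffac'
  #19 SA[19]=5  'ffaefbefcfcffffac'
  #20 SA[20]=17  'fffac'
  #21 SA[21]=16  'ffffac'

SA = [20, 7, 0, 10, 21, 3, 1, 13, 15, 8, 11, 4, 19, 6, 9, 2, 12, 14, 18, 5, 17, 16]
i: (SA[i-1],SA[i]) lcp shared
  1: (20,7) 1 'a'
  2: (7,0) 0 ''
  3: (0,10) 1 'b'
  4: (10,21) 0 ''
  5: (21,3) 1 'c'
  6: (3,1) 1 'c'
  7: (1,13) 3 'cfc'
  8: (13,15) 2 'cf'
  9: (15,8) 0 ''
  10: (8,11) 2 'ef'
  11: (11,4) 2 'ef'
  12: (4,19) 0 ''
  13: (19,6) 2 'fa'
  14: (6,9) 1 'f'
  15: (9,2) 1 'f'
  16: (2,12) 2 'fc'
  17: (12,14) 3 'fcf'
  18: (14,18) 1 'f'
  19: (18,5) 3 'ffa'
  20: (5,17) 2 'ff'
  21: (17,16) 3 'fff'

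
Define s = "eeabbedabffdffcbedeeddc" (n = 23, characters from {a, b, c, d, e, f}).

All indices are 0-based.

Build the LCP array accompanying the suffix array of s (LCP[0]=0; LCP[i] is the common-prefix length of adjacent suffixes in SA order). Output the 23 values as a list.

sorted suffixes:
  #0 SA[0]=2  'abbedabffdffcbedeeddc'
  #1 SA[1]=7  'abffdffcbedeeddc'
  #2 SA[2]=3  'bbedabffdffcbedeeddc'
  #3 SA[3]=4  'bedabffdffcbedeeddc'
  #4 SA[4]=15  'bedeeddc'
  #5 SA[5]=8  'bffdffcbedeeddc'
  #6 SA[6]=22  'c'
  #7 SA[7]=14  'cbedeeddc'
  #8 SA[8]=6  'dabffdffcbedeeddc'
  #9 SA[9]=21  'dc'
  #10 SA[10]=20  'ddc'
  #11 SA[11]=17  'deeddc'
  #12 SA[12]=11  'dffcbedeeddc'
  #13 SA[13]=1  'eabbedabffdffcbedeeddc'
  #14 SA[14]=5  'edabffdffcbedeeddc'
  #15 SA[15]=19  'eddc'
  #16 SA[16]=16  'edeeddc'
  #17 SA[17]=0  'eeabbedabffdffcbedeeddc'
  #18 SA[18]=18  'eeddc'
  #19 SA[19]=13  'fcbedeeddc'
  #20 SA[20]=10  'fdffcbedeeddc'
  #21 SA[21]=12  'ffcbedeeddc'
  #22 SA[22]=9  'ffdffcbedeeddc'

SA = [2, 7, 3, 4, 15, 8, 22, 14, 6, 21, 20, 17, 11, 1, 5, 19, 16, 0, 18, 13, 10, 12, 9]
[i] adj suffixes → lcp
  [1] 2/7 → 2 ('ab')
  [2] 7/3 → 0 ('')
  [3] 3/4 → 1 ('b')
  [4] 4/15 → 3 ('bed')
  [5] 15/8 → 1 ('b')
  [6] 8/22 → 0 ('')
  [7] 22/14 → 1 ('c')
  [8] 14/6 → 0 ('')
  [9] 6/21 → 1 ('d')
  [10] 21/20 → 1 ('d')
  [11] 20/17 → 1 ('d')
  [12] 17/11 → 1 ('d')
  [13] 11/1 → 0 ('')
  [14] 1/5 → 1 ('e')
  [15] 5/19 → 2 ('ed')
  [16] 19/16 → 2 ('ed')
  [17] 16/0 → 1 ('e')
  [18] 0/18 → 2 ('ee')
  [19] 18/13 → 0 ('')
  [20] 13/10 → 1 ('f')
  [21] 10/12 → 1 ('f')
  [22] 12/9 → 2 ('ff')

[0, 2, 0, 1, 3, 1, 0, 1, 0, 1, 1, 1, 1, 0, 1, 2, 2, 1, 2, 0, 1, 1, 2]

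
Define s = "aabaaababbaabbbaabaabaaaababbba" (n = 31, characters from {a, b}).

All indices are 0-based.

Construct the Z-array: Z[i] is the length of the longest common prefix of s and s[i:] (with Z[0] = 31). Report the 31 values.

[31, 1, 0, 2, 4, 1, 0, 1, 0, 0, 3, 1, 0, 0, 0, 5, 1, 0, 6, 1, 0, 2, 2, 4, 1, 0, 1, 0, 0, 0, 1]

Z[0]=31
i=1: outside box; Z[1]=1 scan→box=[1,2)
i=2: outside box; Z[2]=0
i=3: outside box; Z[3]=2 scan→box=[3,5)
i=4: min(r-i=1, Z[1]=1)=1; Z[4]=4 scan→box=[4,8)
i=5: min(r-i=3, Z[1]=1)=1; Z[5]=1
i=6: min(r-i=2, Z[2]=0)=0; Z[6]=0
i=7: min(r-i=1, Z[3]=2)=1; Z[7]=1
i=8: outside box; Z[8]=0
i=9: outside box; Z[9]=0
i=10: outside box; Z[10]=3 scan→box=[10,13)
i=11: min(r-i=2, Z[1]=1)=1; Z[11]=1
i=12: min(r-i=1, Z[2]=0)=0; Z[12]=0
i=13: outside box; Z[13]=0
i=14: outside box; Z[14]=0
i=15: outside box; Z[15]=5 scan→box=[15,20)
i=16: min(r-i=4, Z[1]=1)=1; Z[16]=1
i=17: min(r-i=3, Z[2]=0)=0; Z[17]=0
i=18: min(r-i=2, Z[3]=2)=2; Z[18]=6 scan→box=[18,24)
i=19: min(r-i=5, Z[1]=1)=1; Z[19]=1
i=20: min(r-i=4, Z[2]=0)=0; Z[20]=0
i=21: min(r-i=3, Z[3]=2)=2; Z[21]=2
i=22: min(r-i=2, Z[4]=4)=2; Z[22]=2
i=23: min(r-i=1, Z[5]=1)=1; Z[23]=4 scan→box=[23,27)
i=24: min(r-i=3, Z[1]=1)=1; Z[24]=1
i=25: min(r-i=2, Z[2]=0)=0; Z[25]=0
i=26: min(r-i=1, Z[3]=2)=1; Z[26]=1
i=27: outside box; Z[27]=0
i=28: outside box; Z[28]=0
i=29: outside box; Z[29]=0
i=30: outside box; Z[30]=1 scan→box=[30,31)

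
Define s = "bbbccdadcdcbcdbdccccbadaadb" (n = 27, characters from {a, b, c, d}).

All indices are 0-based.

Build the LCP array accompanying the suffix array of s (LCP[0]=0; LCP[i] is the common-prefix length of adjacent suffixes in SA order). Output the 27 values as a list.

[0, 1, 2, 2, 0, 1, 1, 2, 1, 2, 1, 0, 2, 1, 2, 3, 2, 1, 2, 2, 0, 2, 1, 2, 1, 2, 2]

rank | idx | suffix
   0 |  23 | aadb
   1 |  21 | adaadb
   2 |  24 | adb
   3 |   6 | adcdcbcdbdccccbadaadb
   4 |  26 | b
   5 |  20 | badaadb
   6 |   0 | bbbccdadcdcbcdbdccccbadaadb
   7 |   1 | bbccdadcdcbcdbdccccbadaadb
   8 |   2 | bccdadcdcbcdbdccccbadaadb
   9 |  11 | bcdbdccccbadaadb
  10 |  14 | bdccccbadaadb
  11 |  19 | cbadaadb
  12 |  10 | cbcdbdccccbadaadb
  13 |  18 | ccbadaadb
  14 |  17 | cccbadaadb
  15 |  16 | ccccbadaadb
  16 |   3 | ccdadcdcbcdbdccccbadaadb
  17 |   4 | cdadcdcbcdbdccccbadaadb
  18 |  12 | cdbdccccbadaadb
  19 |   8 | cdcbcdbdccccbadaadb
  20 |  22 | daadb
  21 |   5 | dadcdcbcdbdccccbadaadb
  22 |  25 | db
  23 |  13 | dbdccccbadaadb
  24 |   9 | dcbcdbdccccbadaadb
  25 |  15 | dccccbadaadb
  26 |   7 | dcdcbcdbdccccbadaadb

SA = [23, 21, 24, 6, 26, 20, 0, 1, 2, 11, 14, 19, 10, 18, 17, 16, 3, 4, 12, 8, 22, 5, 25, 13, 9, 15, 7]
[i] adj suffixes → lcp
  [1] 23/21 → 1 ('a')
  [2] 21/24 → 2 ('ad')
  [3] 24/6 → 2 ('ad')
  [4] 6/26 → 0 ('')
  [5] 26/20 → 1 ('b')
  [6] 20/0 → 1 ('b')
  [7] 0/1 → 2 ('bb')
  [8] 1/2 → 1 ('b')
  [9] 2/11 → 2 ('bc')
  [10] 11/14 → 1 ('b')
  [11] 14/19 → 0 ('')
  [12] 19/10 → 2 ('cb')
  [13] 10/18 → 1 ('c')
  [14] 18/17 → 2 ('cc')
  [15] 17/16 → 3 ('ccc')
  [16] 16/3 → 2 ('cc')
  [17] 3/4 → 1 ('c')
  [18] 4/12 → 2 ('cd')
  [19] 12/8 → 2 ('cd')
  [20] 8/22 → 0 ('')
  [21] 22/5 → 2 ('da')
  [22] 5/25 → 1 ('d')
  [23] 25/13 → 2 ('db')
  [24] 13/9 → 1 ('d')
  [25] 9/15 → 2 ('dc')
  [26] 15/7 → 2 ('dc')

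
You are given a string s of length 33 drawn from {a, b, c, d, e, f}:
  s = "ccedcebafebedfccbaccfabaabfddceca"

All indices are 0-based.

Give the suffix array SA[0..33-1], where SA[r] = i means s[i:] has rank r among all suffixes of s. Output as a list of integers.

[32, 23, 21, 24, 17, 7, 22, 16, 6, 10, 25, 31, 15, 14, 0, 18, 4, 29, 1, 19, 3, 28, 27, 12, 5, 9, 30, 2, 11, 20, 13, 26, 8]

sorted suffixes:
  #0 SA[0]=32  'a'
  #1 SA[1]=23  'aabfddceca'
  #2 SA[2]=21  'abaabfddceca'
  #3 SA[3]=24  'abfddceca'
  #4 SA[4]=17  'accfabaabfddceca'
  #5 SA[5]=7  'afebedfccbaccfabaabfddceca'
  #6 SA[6]=22  'baabfddceca'
  #7 SA[7]=16  'baccfabaabfddceca'
  #8 SA[8]=6  'bafebedfccbaccfabaabfddceca'
  #9 SA[9]=10  'bedfccbaccfabaabfddceca'
  #10 SA[10]=25  'bfddceca'
  #11 SA[11]=31  'ca'
  #12 SA[12]=15  'cbaccfabaabfddceca'
  #13 SA[13]=14  'ccbaccfabaabfddceca'
  #14 SA[14]=0  'ccedcebafebedfccbaccfabaabfddceca'
  #15 SA[15]=18  'ccfabaabfddceca'
  #16 SA[16]=4  'cebafebedfccbaccfabaabfddceca'
  #17 SA[17]=29  'ceca'
  #18 SA[18]=1  'cedcebafebedfccbaccfabaabfddceca'
  #19 SA[19]=19  'cfabaabfddceca'
  #20 SA[20]=3  'dcebafebedfccbaccfabaabfddceca'
  #21 SA[21]=28  'dceca'
  #22 SA[22]=27  'ddceca'
  #23 SA[23]=12  'dfccbaccfabaabfddceca'
  #24 SA[24]=5  'ebafebedfccbaccfabaabfddceca'
  #25 SA[25]=9  'ebedfccbaccfabaabfddceca'
  #26 SA[26]=30  'eca'
  #27 SA[27]=2  'edcebafebedfccbaccfabaabfddceca'
  #28 SA[28]=11  'edfccbaccfabaabfddceca'
  #29 SA[29]=20  'fabaabfddceca'
  #30 SA[30]=13  'fccbaccfabaabfddceca'
  #31 SA[31]=26  'fddceca'
  #32 SA[32]=8  'febedfccbaccfabaabfddceca'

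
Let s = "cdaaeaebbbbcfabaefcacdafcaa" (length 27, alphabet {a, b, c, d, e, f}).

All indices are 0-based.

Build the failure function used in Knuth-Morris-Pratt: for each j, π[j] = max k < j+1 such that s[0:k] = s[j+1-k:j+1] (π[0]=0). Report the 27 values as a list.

[0, 0, 0, 0, 0, 0, 0, 0, 0, 0, 0, 1, 0, 0, 0, 0, 0, 0, 1, 0, 1, 2, 3, 0, 1, 0, 0]

π[0] = 0
j=1 s[j]='d': π[1]=0 (border '')
j=2 s[j]='a': π[2]=0 (border '')
j=3 s[j]='a': π[3]=0 (border '')
j=4 s[j]='e': π[4]=0 (border '')
j=5 s[j]='a': π[5]=0 (border '')
j=6 s[j]='e': π[6]=0 (border '')
j=7 s[j]='b': π[7]=0 (border '')
j=8 s[j]='b': π[8]=0 (border '')
j=9 s[j]='b': π[9]=0 (border '')
j=10 s[j]='b': π[10]=0 (border '')
j=11 s[j]='c': π[11]=1 (border 'c')
j=12 s[j]='f': k: 1→0; π[12]=0 (border '')
j=13 s[j]='a': π[13]=0 (border '')
j=14 s[j]='b': π[14]=0 (border '')
j=15 s[j]='a': π[15]=0 (border '')
j=16 s[j]='e': π[16]=0 (border '')
j=17 s[j]='f': π[17]=0 (border '')
j=18 s[j]='c': π[18]=1 (border 'c')
j=19 s[j]='a': k: 1→0; π[19]=0 (border '')
j=20 s[j]='c': π[20]=1 (border 'c')
j=21 s[j]='d': π[21]=2 (border 'cd')
j=22 s[j]='a': π[22]=3 (border 'cda')
j=23 s[j]='f': k: 3→0; π[23]=0 (border '')
j=24 s[j]='c': π[24]=1 (border 'c')
j=25 s[j]='a': k: 1→0; π[25]=0 (border '')
j=26 s[j]='a': π[26]=0 (border '')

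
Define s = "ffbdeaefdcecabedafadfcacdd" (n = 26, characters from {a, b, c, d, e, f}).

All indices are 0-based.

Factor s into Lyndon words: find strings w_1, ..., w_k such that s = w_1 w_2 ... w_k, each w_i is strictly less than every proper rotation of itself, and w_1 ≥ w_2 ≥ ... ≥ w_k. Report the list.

["f", "f", "bde", "aefdcec", "abedafadfcacdd"]

emit factor 1: 'f' (i=0, period=1)
emit factor 2: 'f' (i=1, period=1)
emit factor 3: 'bde' (i=2, period=3)
emit factor 4: 'aefdcec' (i=5, period=7)
emit factor 5: 'abedafadfcacdd' (i=12, period=14)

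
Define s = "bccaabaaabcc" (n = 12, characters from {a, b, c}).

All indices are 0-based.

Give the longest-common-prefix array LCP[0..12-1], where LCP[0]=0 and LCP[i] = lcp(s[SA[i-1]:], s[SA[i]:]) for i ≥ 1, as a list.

[0, 2, 3, 1, 2, 0, 1, 3, 0, 1, 1, 2]

sorted suffixes:
  #0 SA[0]=6  'aaabcc'
  #1 SA[1]=3  'aabaaabcc'
  #2 SA[2]=7  'aabcc'
  #3 SA[3]=4  'abaaabcc'
  #4 SA[4]=8  'abcc'
  #5 SA[5]=5  'baaabcc'
  #6 SA[6]=9  'bcc'
  #7 SA[7]=0  'bccaabaaabcc'
  #8 SA[8]=11  'c'
  #9 SA[9]=2  'caabaaabcc'
  #10 SA[10]=10  'cc'
  #11 SA[11]=1  'ccaabaaabcc'

SA = [6, 3, 7, 4, 8, 5, 9, 0, 11, 2, 10, 1]
i: (SA[i-1],SA[i]) lcp shared
  1: (6,3) 2 'aa'
  2: (3,7) 3 'aab'
  3: (7,4) 1 'a'
  4: (4,8) 2 'ab'
  5: (8,5) 0 ''
  6: (5,9) 1 'b'
  7: (9,0) 3 'bcc'
  8: (0,11) 0 ''
  9: (11,2) 1 'c'
  10: (2,10) 1 'c'
  11: (10,1) 2 'cc'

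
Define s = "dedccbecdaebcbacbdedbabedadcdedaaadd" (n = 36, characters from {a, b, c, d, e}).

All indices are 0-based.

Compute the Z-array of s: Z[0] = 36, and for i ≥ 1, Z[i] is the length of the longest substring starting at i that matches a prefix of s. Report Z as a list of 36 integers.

Z[0]=36
i=1: outside box; Z[1]=0
i=2: outside box; Z[2]=1 scan→box=[2,3)
i=3: outside box; Z[3]=0
i=4: outside box; Z[4]=0
i=5: outside box; Z[5]=0
i=6: outside box; Z[6]=0
i=7: outside box; Z[7]=0
i=8: outside box; Z[8]=1 scan→box=[8,9)
i=9: outside box; Z[9]=0
i=10: outside box; Z[10]=0
i=11: outside box; Z[11]=0
i=12: outside box; Z[12]=0
i=13: outside box; Z[13]=0
i=14: outside box; Z[14]=0
i=15: outside box; Z[15]=0
i=16: outside box; Z[16]=0
i=17: outside box; Z[17]=3 scan→box=[17,20)
i=18: min(r-i=2, Z[1]=0)=0; Z[18]=0
i=19: min(r-i=1, Z[2]=1)=1; Z[19]=1
i=20: outside box; Z[20]=0
i=21: outside box; Z[21]=0
i=22: outside box; Z[22]=0
i=23: outside box; Z[23]=0
i=24: outside box; Z[24]=1 scan→box=[24,25)
i=25: outside box; Z[25]=0
i=26: outside box; Z[26]=1 scan→box=[26,27)
i=27: outside box; Z[27]=0
i=28: outside box; Z[28]=3 scan→box=[28,31)
i=29: min(r-i=2, Z[1]=0)=0; Z[29]=0
i=30: min(r-i=1, Z[2]=1)=1; Z[30]=1
i=31: outside box; Z[31]=0
i=32: outside box; Z[32]=0
i=33: outside box; Z[33]=0
i=34: outside box; Z[34]=1 scan→box=[34,35)
i=35: outside box; Z[35]=1 scan→box=[35,36)

[36, 0, 1, 0, 0, 0, 0, 0, 1, 0, 0, 0, 0, 0, 0, 0, 0, 3, 0, 1, 0, 0, 0, 0, 1, 0, 1, 0, 3, 0, 1, 0, 0, 0, 1, 1]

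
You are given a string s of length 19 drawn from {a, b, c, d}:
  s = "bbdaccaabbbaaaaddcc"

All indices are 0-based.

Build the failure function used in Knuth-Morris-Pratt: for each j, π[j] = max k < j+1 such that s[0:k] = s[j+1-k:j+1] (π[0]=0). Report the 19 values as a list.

π[0] = 0
j=1 s[j]='b': π[1]=1 (border 'b')
j=2 s[j]='d': k: 1→0; π[2]=0 (border '')
j=3 s[j]='a': π[3]=0 (border '')
j=4 s[j]='c': π[4]=0 (border '')
j=5 s[j]='c': π[5]=0 (border '')
j=6 s[j]='a': π[6]=0 (border '')
j=7 s[j]='a': π[7]=0 (border '')
j=8 s[j]='b': π[8]=1 (border 'b')
j=9 s[j]='b': π[9]=2 (border 'bb')
j=10 s[j]='b': k: 2→1; π[10]=2 (border 'bb')
j=11 s[j]='a': k: 2→1→0; π[11]=0 (border '')
j=12 s[j]='a': π[12]=0 (border '')
j=13 s[j]='a': π[13]=0 (border '')
j=14 s[j]='a': π[14]=0 (border '')
j=15 s[j]='d': π[15]=0 (border '')
j=16 s[j]='d': π[16]=0 (border '')
j=17 s[j]='c': π[17]=0 (border '')
j=18 s[j]='c': π[18]=0 (border '')

[0, 1, 0, 0, 0, 0, 0, 0, 1, 2, 2, 0, 0, 0, 0, 0, 0, 0, 0]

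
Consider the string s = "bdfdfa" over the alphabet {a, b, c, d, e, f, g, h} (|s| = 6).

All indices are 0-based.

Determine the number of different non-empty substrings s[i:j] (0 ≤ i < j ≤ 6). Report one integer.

rank | idx | suffix
   0 |   5 | a
   1 |   0 | bdfdfa
   2 |   3 | dfa
   3 |   1 | dfdfa
   4 |   4 | fa
   5 |   2 | fdfa

SA = [5, 0, 3, 1, 4, 2]
i: (SA[i-1],SA[i]) lcp shared
  1: (5,0) 0 ''
  2: (0,3) 0 ''
  3: (3,1) 2 'df'
  4: (1,4) 0 ''
  5: (4,2) 1 'f'

n(n+1)/2 = 6·7/2 = 21
Σ LCP = 0 + 0 + 0 + 2 + 0 + 1 = 3
distinct = 21 − 3 = 18

18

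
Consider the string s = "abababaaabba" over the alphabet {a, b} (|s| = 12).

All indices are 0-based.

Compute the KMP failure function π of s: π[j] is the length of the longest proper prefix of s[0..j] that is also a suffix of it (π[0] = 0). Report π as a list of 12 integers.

[0, 0, 1, 2, 3, 4, 5, 1, 1, 2, 0, 1]

π[0] = 0
j=1 s[j]='b': π[1]=0 (border '')
j=2 s[j]='a': π[2]=1 (border 'a')
j=3 s[j]='b': π[3]=2 (border 'ab')
j=4 s[j]='a': π[4]=3 (border 'aba')
j=5 s[j]='b': π[5]=4 (border 'abab')
j=6 s[j]='a': π[6]=5 (border 'ababa')
j=7 s[j]='a': k: 5→3→1→0; π[7]=1 (border 'a')
j=8 s[j]='a': k: 1→0; π[8]=1 (border 'a')
j=9 s[j]='b': π[9]=2 (border 'ab')
j=10 s[j]='b': k: 2→0; π[10]=0 (border '')
j=11 s[j]='a': π[11]=1 (border 'a')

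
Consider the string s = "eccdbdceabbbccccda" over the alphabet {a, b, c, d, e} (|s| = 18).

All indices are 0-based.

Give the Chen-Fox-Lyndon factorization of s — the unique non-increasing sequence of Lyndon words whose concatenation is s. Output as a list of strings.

["e", "ccd", "bdce", "abbbccccd", "a"]

emit factor 1: 'e' (i=0, period=1)
emit factor 2: 'ccd' (i=1, period=3)
emit factor 3: 'bdce' (i=4, period=4)
emit factor 4: 'abbbccccd' (i=8, period=9)
emit factor 5: 'a' (i=17, period=1)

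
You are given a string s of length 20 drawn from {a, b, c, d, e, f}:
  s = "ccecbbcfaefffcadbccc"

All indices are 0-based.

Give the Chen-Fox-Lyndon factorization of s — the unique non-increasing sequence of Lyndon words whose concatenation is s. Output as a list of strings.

["cce", "c", "bbcf", "aefffc", "adbccc"]

emit factor 1: 'cce' (i=0, period=3)
emit factor 2: 'c' (i=3, period=1)
emit factor 3: 'bbcf' (i=4, period=4)
emit factor 4: 'aefffc' (i=8, period=6)
emit factor 5: 'adbccc' (i=14, period=6)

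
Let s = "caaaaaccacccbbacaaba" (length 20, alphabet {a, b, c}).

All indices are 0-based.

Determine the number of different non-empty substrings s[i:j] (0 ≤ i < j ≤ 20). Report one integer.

rank | idx | suffix
   0 |  19 | a
   1 |   1 | aaaaaccacccbbacaaba
   2 |   2 | aaaaccacccbbacaaba
   3 |   3 | aaaccacccbbacaaba
   4 |  16 | aaba
   5 |   4 | aaccacccbbacaaba
   6 |  17 | aba
   7 |  14 | acaaba
   8 |   5 | accacccbbacaaba
   9 |   8 | acccbbacaaba
  10 |  18 | ba
  11 |  13 | bacaaba
  12 |  12 | bbacaaba
  13 |   0 | caaaaaccacccbbacaaba
  14 |  15 | caaba
  15 |   7 | cacccbbacaaba
  16 |  11 | cbbacaaba
  17 |   6 | ccacccbbacaaba
  18 |  10 | ccbbacaaba
  19 |   9 | cccbbacaaba

SA = [19, 1, 2, 3, 16, 4, 17, 14, 5, 8, 18, 13, 12, 0, 15, 7, 11, 6, 10, 9]
rank  pair      lcp
   1  s[19:],s[1:]  1  'a'
   2  s[1:],s[2:]  4  'aaaa'
   3  s[2:],s[3:]  3  'aaa'
   4  s[3:],s[16:]  2  'aa'
   5  s[16:],s[4:]  2  'aa'
   6  s[4:],s[17:]  1  'a'
   7  s[17:],s[14:]  1  'a'
   8  s[14:],s[5:]  2  'ac'
   9  s[5:],s[8:]  3  'acc'
  10  s[8:],s[18:]  0  ''
  11  s[18:],s[13:]  2  'ba'
  12  s[13:],s[12:]  1  'b'
  13  s[12:],s[0:]  0  ''
  14  s[0:],s[15:]  3  'caa'
  15  s[15:],s[7:]  2  'ca'
  16  s[7:],s[11:]  1  'c'
  17  s[11:],s[6:]  1  'c'
  18  s[6:],s[10:]  2  'cc'
  19  s[10:],s[9:]  2  'cc'

n(n+1)/2 = 20·21/2 = 210
Σ LCP = 0 + 1 + 4 + 3 + 2 + 2 + 1 + 1 + 2 + 3 + 0 + 2 + 1 + 0 + 3 + 2 + 1 + 1 + 2 + 2 = 33
distinct = 210 − 33 = 177

177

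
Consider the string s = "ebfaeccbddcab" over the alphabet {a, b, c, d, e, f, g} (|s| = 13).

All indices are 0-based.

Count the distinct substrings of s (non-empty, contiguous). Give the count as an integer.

rank | idx | suffix
   0 |  11 | ab
   1 |   3 | aeccbddcab
   2 |  12 | b
   3 |   7 | bddcab
   4 |   1 | bfaeccbddcab
   5 |  10 | cab
   6 |   6 | cbddcab
   7 |   5 | ccbddcab
   8 |   9 | dcab
   9 |   8 | ddcab
  10 |   0 | ebfaeccbddcab
  11 |   4 | eccbddcab
  12 |   2 | faeccbddcab

SA = [11, 3, 12, 7, 1, 10, 6, 5, 9, 8, 0, 4, 2]
i: (SA[i-1],SA[i]) lcp shared
  1: (11,3) 1 'a'
  2: (3,12) 0 ''
  3: (12,7) 1 'b'
  4: (7,1) 1 'b'
  5: (1,10) 0 ''
  6: (10,6) 1 'c'
  7: (6,5) 1 'c'
  8: (5,9) 0 ''
  9: (9,8) 1 'd'
  10: (8,0) 0 ''
  11: (0,4) 1 'e'
  12: (4,2) 0 ''

n(n+1)/2 = 13·14/2 = 91
Σ LCP = 0 + 1 + 0 + 1 + 1 + 0 + 1 + 1 + 0 + 1 + 0 + 1 + 0 = 7
distinct = 91 − 7 = 84

84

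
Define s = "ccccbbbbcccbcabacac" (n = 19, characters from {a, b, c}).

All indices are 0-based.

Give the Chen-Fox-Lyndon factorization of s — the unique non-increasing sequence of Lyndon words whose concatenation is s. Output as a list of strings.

["c", "c", "c", "c", "bbbbcccbc", "abacac"]

emit factor 1: 'c' (i=0, period=1)
emit factor 2: 'c' (i=1, period=1)
emit factor 3: 'c' (i=2, period=1)
emit factor 4: 'c' (i=3, period=1)
emit factor 5: 'bbbbcccbc' (i=4, period=9)
emit factor 6: 'abacac' (i=13, period=6)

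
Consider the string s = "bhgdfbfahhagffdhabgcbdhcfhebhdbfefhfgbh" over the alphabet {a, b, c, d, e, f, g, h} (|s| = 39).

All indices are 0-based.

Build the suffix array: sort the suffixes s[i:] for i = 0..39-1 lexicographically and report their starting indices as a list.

sorted suffixes:
  #0 SA[0]=16  'abgcbdhcfhebhdbfefhfgbh'
  #1 SA[1]=10  'agffdhabgcbdhcfhebhdbfefhfgbh'
  #2 SA[2]=7  'ahhagffdhabgcbdhcfhebhdbfefhfgbh'
  #3 SA[3]=20  'bdhcfhebhdbfefhfgbh'
  #4 SA[4]=5  'bfahhagffdhabgcbdhcfhebhdbfefhfgbh'
  #5 SA[5]=30  'bfefhfgbh'
  #6 SA[6]=17  'bgcbdhcfhebhdbfefhfgbh'
  #7 SA[7]=37  'bh'
  #8 SA[8]=27  'bhdbfefhfgbh'
  #9 SA[9]=0  'bhgdfbfahhagffdhabgcbdhcfhebhdbfefhfgbh'
  #10 SA[10]=19  'cbdhcfhebhdbfefhfgbh'
  #11 SA[11]=23  'cfhebhdbfefhfgbh'
  #12 SA[12]=29  'dbfefhfgbh'
  #13 SA[13]=3  'dfbfahhagffdhabgcbdhcfhebhdbfefhfgbh'
  #14 SA[14]=14  'dhabgcbdhcfhebhdbfefhfgbh'
  #15 SA[15]=21  'dhcfhebhdbfefhfgbh'
  #16 SA[16]=26  'ebhdbfefhfgbh'
  #17 SA[17]=32  'efhfgbh'
  #18 SA[18]=6  'fahhagffdhabgcbdhcfhebhdbfefhfgbh'
  #19 SA[19]=4  'fbfahhagffdhabgcbdhcfhebhdbfefhfgbh'
  #20 SA[20]=13  'fdhabgcbdhcfhebhdbfefhfgbh'
  #21 SA[21]=31  'fefhfgbh'
  #22 SA[22]=12  'ffdhabgcbdhcfhebhdbfefhfgbh'
  #23 SA[23]=35  'fgbh'
  #24 SA[24]=24  'fhebhdbfefhfgbh'
  #25 SA[25]=33  'fhfgbh'
  #26 SA[26]=36  'gbh'
  #27 SA[27]=18  'gcbdhcfhebhdbfefhfgbh'
  #28 SA[28]=2  'gdfbfahhagffdhabgcbdhcfhebhdbfefhfgbh'
  #29 SA[29]=11  'gffdhabgcbdhcfhebhdbfefhfgbh'
  #30 SA[30]=38  'h'
  #31 SA[31]=15  'habgcbdhcfhebhdbfefhfgbh'
  #32 SA[32]=9  'hagffdhabgcbdhcfhebhdbfefhfgbh'
  #33 SA[33]=22  'hcfhebhdbfefhfgbh'
  #34 SA[34]=28  'hdbfefhfgbh'
  #35 SA[35]=25  'hebhdbfefhfgbh'
  #36 SA[36]=34  'hfgbh'
  #37 SA[37]=1  'hgdfbfahhagffdhabgcbdhcfhebhdbfefhfgbh'
  #38 SA[38]=8  'hhagffdhabgcbdhcfhebhdbfefhfgbh'

[16, 10, 7, 20, 5, 30, 17, 37, 27, 0, 19, 23, 29, 3, 14, 21, 26, 32, 6, 4, 13, 31, 12, 35, 24, 33, 36, 18, 2, 11, 38, 15, 9, 22, 28, 25, 34, 1, 8]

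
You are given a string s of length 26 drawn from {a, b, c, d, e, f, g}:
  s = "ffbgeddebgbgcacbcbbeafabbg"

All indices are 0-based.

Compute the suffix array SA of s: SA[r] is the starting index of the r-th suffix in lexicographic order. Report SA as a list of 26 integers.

[22, 13, 20, 17, 23, 15, 18, 24, 8, 10, 2, 12, 16, 14, 5, 6, 19, 7, 4, 21, 1, 0, 25, 9, 11, 3]

rank→(start, suffix):
  0 → (22, 'abbg')
  1 → (13, 'acbcbbeafabbg')
  2 → (20, 'afabbg')
  3 → (17, 'bbeafabbg')
  4 → (23, 'bbg')
  5 → (15, 'bcbbeafabbg')
  6 → (18, 'beafabbg')
  7 → (24, 'bg')
  8 → (8, 'bgbgcacbcbbeafabbg')
  9 → (10, 'bgcacbcbbeafabbg')
  10 → (2, 'bgeddebgbgcacbcbbeafabbg')
  11 → (12, 'cacbcbbeafabbg')
  12 → (16, 'cbbeafabbg')
  13 → (14, 'cbcbbeafabbg')
  14 → (5, 'ddebgbgcacbcbbeafabbg')
  15 → (6, 'debgbgcacbcbbeafabbg')
  16 → (19, 'eafabbg')
  17 → (7, 'ebgbgcacbcbbeafabbg')
  18 → (4, 'eddebgbgcacbcbbeafabbg')
  19 → (21, 'fabbg')
  20 → (1, 'fbgeddebgbgcacbcbbeafabbg')
  21 → (0, 'ffbgeddebgbgcacbcbbeafabbg')
  22 → (25, 'g')
  23 → (9, 'gbgcacbcbbeafabbg')
  24 → (11, 'gcacbcbbeafabbg')
  25 → (3, 'geddebgbgcacbcbbeafabbg')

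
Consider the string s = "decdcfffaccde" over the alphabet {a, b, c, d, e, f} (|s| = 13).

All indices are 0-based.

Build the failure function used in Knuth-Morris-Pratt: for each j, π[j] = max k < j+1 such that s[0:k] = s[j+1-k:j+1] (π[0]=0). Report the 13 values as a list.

π[0] = 0
j=1 s[j]='e': π[1]=0 (border '')
j=2 s[j]='c': π[2]=0 (border '')
j=3 s[j]='d': π[3]=1 (border 'd')
j=4 s[j]='c': k: 1→0; π[4]=0 (border '')
j=5 s[j]='f': π[5]=0 (border '')
j=6 s[j]='f': π[6]=0 (border '')
j=7 s[j]='f': π[7]=0 (border '')
j=8 s[j]='a': π[8]=0 (border '')
j=9 s[j]='c': π[9]=0 (border '')
j=10 s[j]='c': π[10]=0 (border '')
j=11 s[j]='d': π[11]=1 (border 'd')
j=12 s[j]='e': π[12]=2 (border 'de')

[0, 0, 0, 1, 0, 0, 0, 0, 0, 0, 0, 1, 2]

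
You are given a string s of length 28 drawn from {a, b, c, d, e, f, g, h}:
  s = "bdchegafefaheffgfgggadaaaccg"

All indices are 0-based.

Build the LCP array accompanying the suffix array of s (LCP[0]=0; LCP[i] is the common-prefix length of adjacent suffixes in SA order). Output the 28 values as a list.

sorted suffixes:
  #0 SA[0]=22  'aaaccg'
  #1 SA[1]=23  'aaccg'
  #2 SA[2]=24  'accg'
  #3 SA[3]=20  'adaaaccg'
  #4 SA[4]=6  'afefaheffgfgggadaaaccg'
  #5 SA[5]=10  'aheffgfgggadaaaccg'
  #6 SA[6]=0  'bdchegafefaheffgfgggadaaaccg'
  #7 SA[7]=25  'ccg'
  #8 SA[8]=26  'cg'
  #9 SA[9]=2  'chegafefaheffgfgggadaaaccg'
  #10 SA[10]=21  'daaaccg'
  #11 SA[11]=1  'dchegafefaheffgfgggadaaaccg'
  #12 SA[12]=8  'efaheffgfgggadaaaccg'
  #13 SA[13]=12  'effgfgggadaaaccg'
  #14 SA[14]=4  'egafefaheffgfgggadaaaccg'
  #15 SA[15]=9  'faheffgfgggadaaaccg'
  #16 SA[16]=7  'fefaheffgfgggadaaaccg'
  #17 SA[17]=13  'ffgfgggadaaaccg'
  #18 SA[18]=14  'fgfgggadaaaccg'
  #19 SA[19]=16  'fgggadaaaccg'
  #20 SA[20]=27  'g'
  #21 SA[21]=19  'gadaaaccg'
  #22 SA[22]=5  'gafefaheffgfgggadaaaccg'
  #23 SA[23]=15  'gfgggadaaaccg'
  #24 SA[24]=18  'ggadaaaccg'
  #25 SA[25]=17  'gggadaaaccg'
  #26 SA[26]=11  'heffgfgggadaaaccg'
  #27 SA[27]=3  'hegafefaheffgfgggadaaaccg'

SA = [22, 23, 24, 20, 6, 10, 0, 25, 26, 2, 21, 1, 8, 12, 4, 9, 7, 13, 14, 16, 27, 19, 5, 15, 18, 17, 11, 3]
[i] adj suffixes → lcp
  [1] 22/23 → 2 ('aa')
  [2] 23/24 → 1 ('a')
  [3] 24/20 → 1 ('a')
  [4] 20/6 → 1 ('a')
  [5] 6/10 → 1 ('a')
  [6] 10/0 → 0 ('')
  [7] 0/25 → 0 ('')
  [8] 25/26 → 1 ('c')
  [9] 26/2 → 1 ('c')
  [10] 2/21 → 0 ('')
  [11] 21/1 → 1 ('d')
  [12] 1/8 → 0 ('')
  [13] 8/12 → 2 ('ef')
  [14] 12/4 → 1 ('e')
  [15] 4/9 → 0 ('')
  [16] 9/7 → 1 ('f')
  [17] 7/13 → 1 ('f')
  [18] 13/14 → 1 ('f')
  [19] 14/16 → 2 ('fg')
  [20] 16/27 → 0 ('')
  [21] 27/19 → 1 ('g')
  [22] 19/5 → 2 ('ga')
  [23] 5/15 → 1 ('g')
  [24] 15/18 → 1 ('g')
  [25] 18/17 → 2 ('gg')
  [26] 17/11 → 0 ('')
  [27] 11/3 → 2 ('he')

[0, 2, 1, 1, 1, 1, 0, 0, 1, 1, 0, 1, 0, 2, 1, 0, 1, 1, 1, 2, 0, 1, 2, 1, 1, 2, 0, 2]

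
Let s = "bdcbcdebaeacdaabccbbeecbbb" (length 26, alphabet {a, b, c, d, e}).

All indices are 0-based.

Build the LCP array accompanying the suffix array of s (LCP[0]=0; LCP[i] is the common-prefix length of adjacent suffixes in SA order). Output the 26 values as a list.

[0, 1, 1, 1, 0, 1, 1, 2, 2, 1, 2, 1, 1, 0, 3, 2, 1, 1, 2, 0, 1, 1, 0, 1, 1, 1]

rank→(start, suffix):
  0 → (13, 'aabccbbeecbbb')
  1 → (14, 'abccbbeecbbb')
  2 → (10, 'acdaabccbbeecbbb')
  3 → (8, 'aeacdaabccbbeecbbb')
  4 → (25, 'b')
  5 → (7, 'baeacdaabccbbeecbbb')
  6 → (24, 'bb')
  7 → (23, 'bbb')
  8 → (18, 'bbeecbbb')
  9 → (15, 'bccbbeecbbb')
  10 → (3, 'bcdebaeacdaabccbbeecbbb')
  11 → (0, 'bdcbcdebaeacdaabccbbeecbbb')
  12 → (19, 'beecbbb')
  13 → (22, 'cbbb')
  14 → (17, 'cbbeecbbb')
  15 → (2, 'cbcdebaeacdaabccbbeecbbb')
  16 → (16, 'ccbbeecbbb')
  17 → (11, 'cdaabccbbeecbbb')
  18 → (4, 'cdebaeacdaabccbbeecbbb')
  19 → (12, 'daabccbbeecbbb')
  20 → (1, 'dcbcdebaeacdaabccbbeecbbb')
  21 → (5, 'debaeacdaabccbbeecbbb')
  22 → (9, 'eacdaabccbbeecbbb')
  23 → (6, 'ebaeacdaabccbbeecbbb')
  24 → (21, 'ecbbb')
  25 → (20, 'eecbbb')

SA = [13, 14, 10, 8, 25, 7, 24, 23, 18, 15, 3, 0, 19, 22, 17, 2, 16, 11, 4, 12, 1, 5, 9, 6, 21, 20]
[i] adj suffixes → lcp
  [1] 13/14 → 1 ('a')
  [2] 14/10 → 1 ('a')
  [3] 10/8 → 1 ('a')
  [4] 8/25 → 0 ('')
  [5] 25/7 → 1 ('b')
  [6] 7/24 → 1 ('b')
  [7] 24/23 → 2 ('bb')
  [8] 23/18 → 2 ('bb')
  [9] 18/15 → 1 ('b')
  [10] 15/3 → 2 ('bc')
  [11] 3/0 → 1 ('b')
  [12] 0/19 → 1 ('b')
  [13] 19/22 → 0 ('')
  [14] 22/17 → 3 ('cbb')
  [15] 17/2 → 2 ('cb')
  [16] 2/16 → 1 ('c')
  [17] 16/11 → 1 ('c')
  [18] 11/4 → 2 ('cd')
  [19] 4/12 → 0 ('')
  [20] 12/1 → 1 ('d')
  [21] 1/5 → 1 ('d')
  [22] 5/9 → 0 ('')
  [23] 9/6 → 1 ('e')
  [24] 6/21 → 1 ('e')
  [25] 21/20 → 1 ('e')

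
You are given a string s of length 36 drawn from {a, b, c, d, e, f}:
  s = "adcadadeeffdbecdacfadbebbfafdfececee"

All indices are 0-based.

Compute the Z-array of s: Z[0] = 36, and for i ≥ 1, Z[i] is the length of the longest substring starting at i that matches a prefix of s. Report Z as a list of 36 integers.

[36, 0, 0, 2, 0, 2, 0, 0, 0, 0, 0, 0, 0, 0, 0, 0, 1, 0, 0, 2, 0, 0, 0, 0, 0, 0, 1, 0, 0, 0, 0, 0, 0, 0, 0, 0]

Z[0]=36
i=1: outside box; Z[1]=0
i=2: outside box; Z[2]=0
i=3: outside box; Z[3]=2 grow→box=[3,5)
i=4: min(r-i=1, Z[1]=0)=0; Z[4]=0
i=5: outside box; Z[5]=2 grow→box=[5,7)
i=6: min(r-i=1, Z[1]=0)=0; Z[6]=0
i=7: outside box; Z[7]=0
i=8: outside box; Z[8]=0
i=9: outside box; Z[9]=0
i=10: outside box; Z[10]=0
i=11: outside box; Z[11]=0
i=12: outside box; Z[12]=0
i=13: outside box; Z[13]=0
i=14: outside box; Z[14]=0
i=15: outside box; Z[15]=0
i=16: outside box; Z[16]=1 grow→box=[16,17)
i=17: outside box; Z[17]=0
i=18: outside box; Z[18]=0
i=19: outside box; Z[19]=2 grow→box=[19,21)
i=20: min(r-i=1, Z[1]=0)=0; Z[20]=0
i=21: outside box; Z[21]=0
i=22: outside box; Z[22]=0
i=23: outside box; Z[23]=0
i=24: outside box; Z[24]=0
i=25: outside box; Z[25]=0
i=26: outside box; Z[26]=1 grow→box=[26,27)
i=27: outside box; Z[27]=0
i=28: outside box; Z[28]=0
i=29: outside box; Z[29]=0
i=30: outside box; Z[30]=0
i=31: outside box; Z[31]=0
i=32: outside box; Z[32]=0
i=33: outside box; Z[33]=0
i=34: outside box; Z[34]=0
i=35: outside box; Z[35]=0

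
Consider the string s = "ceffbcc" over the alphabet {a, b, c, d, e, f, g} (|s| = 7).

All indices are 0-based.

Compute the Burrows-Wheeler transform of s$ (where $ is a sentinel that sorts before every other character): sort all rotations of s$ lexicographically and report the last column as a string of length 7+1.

cfcb$cfe

rank  rotation  last
    0  $ceffbcc  c
    1  bcc$ceff  f
    2  c$ceffbc  c
    3  cc$ceffb  b
    4  ceffbcc$  $
    5  effbcc$c  c
    6  fbcc$cef  f
    7  ffbcc$ce  e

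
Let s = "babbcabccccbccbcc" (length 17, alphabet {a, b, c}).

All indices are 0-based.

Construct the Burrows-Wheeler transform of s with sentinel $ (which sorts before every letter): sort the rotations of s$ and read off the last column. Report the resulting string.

rank  rotation            last
    0  $babbcabccccbccbcc  c
    1  abbcabccccbccbcc$b  b
    2  abccccbccbcc$babbc  c
    3  babbcabccccbccbcc$  $
    4  bbcabccccbccbcc$ba  a
    5  bcabccccbccbcc$bab  b
    6  bcc$babbcabccccbcc  c
    7  bccbcc$babbcabcccc  c
    8  bccccbccbcc$babbca  a
    9  c$babbcabccccbccbc  c
   10  cabccccbccbcc$babb  b
   11  cbcc$babbcabccccbc  c
   12  cbccbcc$babbcabccc  c
   13  cc$babbcabccccbccb  b
   14  ccbcc$babbcabccccb  b
   15  ccbccbcc$babbcabcc  c
   16  cccbccbcc$babbcabc  c
   17  ccccbccbcc$babbcab  b

cbc$abccacbccbbccb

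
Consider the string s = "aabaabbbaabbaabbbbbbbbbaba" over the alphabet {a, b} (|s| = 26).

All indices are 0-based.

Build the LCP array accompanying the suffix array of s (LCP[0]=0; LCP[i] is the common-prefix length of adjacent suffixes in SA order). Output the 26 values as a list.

rank | idx | suffix
   0 |  25 | a
   1 |   0 | aabaabbbaabbaabbbbbbbbbaba
   2 |   8 | aabbaabbbbbbbbbaba
   3 |   3 | aabbbaabbaabbbbbbbbbaba
   4 |  12 | aabbbbbbbbbaba
   5 |  23 | aba
   6 |   1 | abaabbbaabbaabbbbbbbbbaba
   7 |   9 | abbaabbbbbbbbbaba
   8 |   4 | abbbaabbaabbbbbbbbbaba
   9 |  13 | abbbbbbbbbaba
  10 |  24 | ba
  11 |   7 | baabbaabbbbbbbbbaba
  12 |   2 | baabbbaabbaabbbbbbbbbaba
  13 |  11 | baabbbbbbbbbaba
  14 |  22 | baba
  15 |   6 | bbaabbaabbbbbbbbbaba
  16 |  10 | bbaabbbbbbbbbaba
  17 |  21 | bbaba
  18 |   5 | bbbaabbaabbbbbbbbbaba
  19 |  20 | bbbaba
  20 |  19 | bbbbaba
  21 |  18 | bbbbbaba
  22 |  17 | bbbbbbaba
  23 |  16 | bbbbbbbaba
  24 |  15 | bbbbbbbbaba
  25 |  14 | bbbbbbbbbaba

SA = [25, 0, 8, 3, 12, 23, 1, 9, 4, 13, 24, 7, 2, 11, 22, 6, 10, 21, 5, 20, 19, 18, 17, 16, 15, 14]
[i] adj suffixes → lcp
  [1] 25/0 → 1 ('a')
  [2] 0/8 → 3 ('aab')
  [3] 8/3 → 4 ('aabb')
  [4] 3/12 → 5 ('aabbb')
  [5] 12/23 → 1 ('a')
  [6] 23/1 → 3 ('aba')
  [7] 1/9 → 2 ('ab')
  [8] 9/4 → 3 ('abb')
  [9] 4/13 → 4 ('abbb')
  [10] 13/24 → 0 ('')
  [11] 24/7 → 2 ('ba')
  [12] 7/2 → 5 ('baabb')
  [13] 2/11 → 6 ('baabbb')
  [14] 11/22 → 2 ('ba')
  [15] 22/6 → 1 ('b')
  [16] 6/10 → 6 ('bbaabb')
  [17] 10/21 → 3 ('bba')
  [18] 21/5 → 2 ('bb')
  [19] 5/20 → 4 ('bbba')
  [20] 20/19 → 3 ('bbb')
  [21] 19/18 → 4 ('bbbb')
  [22] 18/17 → 5 ('bbbbb')
  [23] 17/16 → 6 ('bbbbbb')
  [24] 16/15 → 7 ('bbbbbbb')
  [25] 15/14 → 8 ('bbbbbbbb')

[0, 1, 3, 4, 5, 1, 3, 2, 3, 4, 0, 2, 5, 6, 2, 1, 6, 3, 2, 4, 3, 4, 5, 6, 7, 8]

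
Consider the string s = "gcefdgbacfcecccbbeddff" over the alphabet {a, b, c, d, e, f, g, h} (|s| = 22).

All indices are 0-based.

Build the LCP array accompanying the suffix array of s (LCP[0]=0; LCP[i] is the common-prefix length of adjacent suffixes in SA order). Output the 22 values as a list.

[0, 0, 1, 1, 0, 1, 2, 1, 2, 1, 0, 1, 1, 0, 1, 1, 0, 1, 1, 1, 0, 1]

rank | idx | suffix
   0 |   7 | acfcecccbbeddff
   1 |   6 | bacfcecccbbeddff
   2 |  15 | bbeddff
   3 |  16 | beddff
   4 |  14 | cbbeddff
   5 |  13 | ccbbeddff
   6 |  12 | cccbbeddff
   7 |  10 | cecccbbeddff
   8 |   1 | cefdgbacfcecccbbeddff
   9 |   8 | cfcecccbbeddff
  10 |  18 | ddff
  11 |  19 | dff
  12 |   4 | dgbacfcecccbbeddff
  13 |  11 | ecccbbeddff
  14 |  17 | eddff
  15 |   2 | efdgbacfcecccbbeddff
  16 |  21 | f
  17 |   9 | fcecccbbeddff
  18 |   3 | fdgbacfcecccbbeddff
  19 |  20 | ff
  20 |   5 | gbacfcecccbbeddff
  21 |   0 | gcefdgbacfcecccbbeddff

SA = [7, 6, 15, 16, 14, 13, 12, 10, 1, 8, 18, 19, 4, 11, 17, 2, 21, 9, 3, 20, 5, 0]
rank  pair      lcp
   1  s[7:],s[6:]  0  ''
   2  s[6:],s[15:]  1  'b'
   3  s[15:],s[16:]  1  'b'
   4  s[16:],s[14:]  0  ''
   5  s[14:],s[13:]  1  'c'
   6  s[13:],s[12:]  2  'cc'
   7  s[12:],s[10:]  1  'c'
   8  s[10:],s[1:]  2  'ce'
   9  s[1:],s[8:]  1  'c'
  10  s[8:],s[18:]  0  ''
  11  s[18:],s[19:]  1  'd'
  12  s[19:],s[4:]  1  'd'
  13  s[4:],s[11:]  0  ''
  14  s[11:],s[17:]  1  'e'
  15  s[17:],s[2:]  1  'e'
  16  s[2:],s[21:]  0  ''
  17  s[21:],s[9:]  1  'f'
  18  s[9:],s[3:]  1  'f'
  19  s[3:],s[20:]  1  'f'
  20  s[20:],s[5:]  0  ''
  21  s[5:],s[0:]  1  'g'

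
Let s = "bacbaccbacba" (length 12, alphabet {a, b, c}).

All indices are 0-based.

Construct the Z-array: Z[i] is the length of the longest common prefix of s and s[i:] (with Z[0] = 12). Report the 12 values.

[12, 0, 0, 3, 0, 0, 0, 5, 0, 0, 2, 0]

Z[0]=12
i=1: fresh scan; Z[1]=0
i=2: fresh scan; Z[2]=0
i=3: fresh scan; Z[3]=3 scan→box=[3,6)
i=4: min(r-i=2, Z[1]=0)=0; Z[4]=0
i=5: min(r-i=1, Z[2]=0)=0; Z[5]=0
i=6: fresh scan; Z[6]=0
i=7: fresh scan; Z[7]=5 scan→box=[7,12)
i=8: min(r-i=4, Z[1]=0)=0; Z[8]=0
i=9: min(r-i=3, Z[2]=0)=0; Z[9]=0
i=10: min(r-i=2, Z[3]=3)=2; Z[10]=2
i=11: min(r-i=1, Z[4]=0)=0; Z[11]=0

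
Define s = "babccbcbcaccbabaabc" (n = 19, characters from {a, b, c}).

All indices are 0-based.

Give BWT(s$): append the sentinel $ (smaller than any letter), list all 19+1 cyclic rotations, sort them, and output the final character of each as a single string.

rank  rotation              last
    0  $babccbcbcaccbabaabc  c
    1  aabc$babccbcbcaccbab  b
    2  abaabc$babccbcbcaccb  b
    3  abc$babccbcbcaccbaba  a
    4  abccbcbcaccbabaabc$b  b
    5  accbabaabc$babccbcbc  c
    6  baabc$babccbcbcaccba  a
    7  babaabc$babccbcbcacc  c
    8  babccbcbcaccbabaabc$  $
    9  bc$babccbcbcaccbabaa  a
   10  bcaccbabaabc$babccbc  c
   11  bcbcaccbabaabc$babcc  c
   12  bccbcbcaccbabaabc$ba  a
   13  c$babccbcbcaccbabaab  b
   14  caccbabaabc$babccbcb  b
   15  cbabaabc$babccbcbcac  c
   16  cbcaccbabaabc$babccb  b
   17  cbcbcaccbabaabc$babc  c
   18  ccbabaabc$babccbcbca  a
   19  ccbcbcaccbabaabc$bab  b

cbbabcac$accabbcbcab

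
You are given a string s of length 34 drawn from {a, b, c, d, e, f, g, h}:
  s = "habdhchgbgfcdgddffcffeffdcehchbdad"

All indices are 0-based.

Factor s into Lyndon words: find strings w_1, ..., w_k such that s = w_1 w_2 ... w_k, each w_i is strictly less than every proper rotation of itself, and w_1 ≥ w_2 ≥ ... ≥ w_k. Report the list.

["h", "abdhchgbgfcdgddffcffeffdcehchbdad"]

emit factor 1: 'h' (i=0, period=1)
emit factor 2: 'abdhchgbgfcdgddffcffeffdcehchbdad' (i=1, period=33)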